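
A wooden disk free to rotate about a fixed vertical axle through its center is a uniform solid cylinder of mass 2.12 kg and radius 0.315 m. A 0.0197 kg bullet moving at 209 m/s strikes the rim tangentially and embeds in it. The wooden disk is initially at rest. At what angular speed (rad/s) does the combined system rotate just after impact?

|ω_f| ≈ 12.1 rad/s

About the axle the impulsive forces during the collision are internal, so angular momentum about that axis is conserved.
I_p = ½(2.12)(0.315)² = 0.1052 kg·m². Taking the sense of the bullet's angular momentum as positive, L_{bullet} = m v R = (0.0197)(209)(0.315) = 1.297 kg·m²/s.
L_i = 0 + 1.297 = 1.297 kg·m²/s.
After sticking, I_f = I_p + m R² = 0.1052 + (0.0197)(0.315)² = 0.1071 kg·m².
ω_f = L_i / I_f = 1.297 / 0.1071 = 12.11 rad/s.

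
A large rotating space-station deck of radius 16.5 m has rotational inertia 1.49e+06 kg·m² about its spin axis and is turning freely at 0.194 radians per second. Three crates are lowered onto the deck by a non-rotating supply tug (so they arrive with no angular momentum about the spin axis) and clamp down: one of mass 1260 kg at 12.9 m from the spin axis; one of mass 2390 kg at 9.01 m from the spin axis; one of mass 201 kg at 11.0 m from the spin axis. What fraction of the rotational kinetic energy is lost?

No external torque acts about the spin axis; L_before = L_after.
Added inertia Σmr² = (1260)(12.9)² + (2390)(9.01)² + (201)(11.0)² = 4.280e+05 kg·m²; I_f = 1.490e+06 + 4.280e+05 = 1.918e+06 kg·m².
ω_f = I_p ω_i / I_f = (1.490e+06)(0.194) / 1.918e+06 = 0.1507 rad/s.
KE_i = ½(1.490e+06)(0.1940 rad/s)² = 28040 J; KE_f = ½(1.918e+06)(0.1507)² = 21780 J.
Fraction lost = 0.2232.

fraction ≈ 0.223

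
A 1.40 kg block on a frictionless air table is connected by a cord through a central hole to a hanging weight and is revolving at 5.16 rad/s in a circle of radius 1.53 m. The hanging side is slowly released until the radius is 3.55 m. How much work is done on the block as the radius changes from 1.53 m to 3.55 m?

No torque about the axis ⇒ m r₁² ω₁ = m r₂² ω₂.
ω₂ = ω₁ (r₁/r₂)² = (5.16)(1.53/3.55)² = 0.9585 rad/s.
W = ΔKE = ½m(v₂² − v₁²) = -35.53 J.

W ≈ -35.5 J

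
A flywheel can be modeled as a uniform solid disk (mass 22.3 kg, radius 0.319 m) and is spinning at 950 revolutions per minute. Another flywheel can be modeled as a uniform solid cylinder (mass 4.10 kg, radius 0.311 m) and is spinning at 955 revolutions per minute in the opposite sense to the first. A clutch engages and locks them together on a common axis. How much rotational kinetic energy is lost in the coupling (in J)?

No external torque acts about the common axis, so total angular momentum is conserved.
Moments of inertia: I_A = ½(22.3)(0.319)² = 1.135 kg·m²; I_B = ½(4.10)(0.311)² = 0.1983 kg·m².
Taking A's sense as positive: L = (1.135)(950) − (0.1983)(955) = 888.5 kg·m²·rpm.
Combined I = 1.135 + 0.1983 = 1.333 kg·m².
ω_f = L / I = 888.5 / 1.333 = 666.6 rpm.
KE_i = ½ΣIω² = 6606 J; KE_f = ½(1.333)(69.81)² = 3248 J.

ΔKE lost ≈ 3360 J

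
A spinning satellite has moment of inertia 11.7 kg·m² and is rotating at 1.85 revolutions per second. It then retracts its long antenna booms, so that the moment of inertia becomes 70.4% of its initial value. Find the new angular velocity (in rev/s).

With no external torque about the axis, L is conserved: I₁ω₁ = I₂ω₂.
I₂ = 0.704 × 11.7 = 8.237 kg·m².
ω₂ = I₁ω₁ / I₂ = (11.70)(1.85 rev/s) / (8.237) = 2.628 rev/s.

ω₂ ≈ 2.63 rev/s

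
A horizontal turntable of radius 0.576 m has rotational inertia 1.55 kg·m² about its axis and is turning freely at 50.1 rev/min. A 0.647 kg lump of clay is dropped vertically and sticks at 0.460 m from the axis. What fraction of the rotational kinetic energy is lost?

No external torque acts about the axis; L_before = L_after.
Added inertia Σmr² = (0.647)(0.460)² = 0.1369 kg·m²; I_f = 1.550 + 0.1369 = 1.687 kg·m².
ω_f = I_p ω_i / I_f = (1.550)(50.1) / 1.687 = 46.03 rpm.
KE_i = ½(1.550)(5.246 rad/s)² = 21.33 J; KE_f = ½(1.687)(4.821)² = 19.60 J.
Fraction lost = 0.08116.

fraction ≈ 0.0812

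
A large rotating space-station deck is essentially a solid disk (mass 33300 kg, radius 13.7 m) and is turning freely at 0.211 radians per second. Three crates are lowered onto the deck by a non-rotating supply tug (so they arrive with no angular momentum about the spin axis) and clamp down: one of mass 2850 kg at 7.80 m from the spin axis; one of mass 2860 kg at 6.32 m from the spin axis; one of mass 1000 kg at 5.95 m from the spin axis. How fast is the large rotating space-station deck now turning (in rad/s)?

The added mass arrives with no angular momentum about the spin axis, and any external torque about the spin axis is negligible, so the system's angular momentum is conserved.
I_p = ½(33300)(13.7)² = 3.125e+06 kg·m².
Added inertia Σmr² = (2850)(7.80)² + (2860)(6.32)² + (1000)(5.95)² = 3.230e+05 kg·m²; I_f = 3.125e+06 + 3.230e+05 = 3.448e+06 kg·m².
ω_f = I_p ω_i / I_f = (3.125e+06)(0.211) / 3.448e+06 = 0.1912 rad/s.

ω_f ≈ 0.191 rad/s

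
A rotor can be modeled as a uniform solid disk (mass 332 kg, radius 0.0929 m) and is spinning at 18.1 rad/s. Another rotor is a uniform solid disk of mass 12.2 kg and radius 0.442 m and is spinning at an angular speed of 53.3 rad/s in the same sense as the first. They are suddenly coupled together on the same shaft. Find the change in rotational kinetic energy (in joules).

ΔKE ≈ -403 J

No external torque acts about the common axis, so total angular momentum is conserved.
Moments of inertia: I_A = ½(332)(0.0929)² = 1.433 kg·m²; I_B = ½(12.2)(0.442)² = 1.192 kg·m².
Taking A's sense as positive: L = (1.433)(18.1) + (1.192)(53.3) = 89.45 kg·m²·rad/s.
Combined I = 1.433 + 1.192 = 2.624 kg·m².
ω_f = L / I = 89.45 / 2.624 = 34.08 rad/s.
KE_i = ½ΣIω² = 1927 J; KE_f = ½(2.624)(34.08)² = 1524 J.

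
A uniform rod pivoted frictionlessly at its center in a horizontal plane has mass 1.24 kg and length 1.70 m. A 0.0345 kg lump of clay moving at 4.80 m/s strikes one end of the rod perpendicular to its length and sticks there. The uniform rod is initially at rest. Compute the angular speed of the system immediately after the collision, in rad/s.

The axle reaction passes through the pivot and exerts no torque about it; angular momentum about the pivot is conserved through the impact.
I_p = (1/12)(1.24)(1.70)² = 0.2986 kg·m². Taking the sense of the lump of clay's angular momentum as positive, L_{lump} = m v R = (0.0345)(4.80)(1.70/2) = 0.1408 kg·m²/s.
L_i = 0 + 0.1408 = 0.1408 kg·m²/s.
After sticking, I_f = I_p + m R² = 0.2986 + (0.0345)(1.70/2)² = 0.3236 kg·m².
ω_f = L_i / I_f = 0.1408 / 0.3236 = 0.4350 rad/s.

|ω_f| ≈ 0.435 rad/s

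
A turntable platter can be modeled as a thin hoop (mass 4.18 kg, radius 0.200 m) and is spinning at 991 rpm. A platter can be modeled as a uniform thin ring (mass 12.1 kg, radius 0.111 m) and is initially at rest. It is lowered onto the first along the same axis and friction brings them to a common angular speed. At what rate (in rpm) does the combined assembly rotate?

|ω_f| ≈ 524 rpm

No external torque acts about the common axis, so total angular momentum is conserved.
Moments of inertia: I_A = (4.18)(0.200)² = 0.1672 kg·m²; I_B = (12.1)(0.111)² = 0.1491 kg·m².
Taking A's sense as positive: L = (0.1672)(991) = 165.7 kg·m²·rpm.
Combined I = 0.1672 + 0.1491 = 0.3163 kg·m².
ω_f = L / I = 165.7 / 0.3163 = 523.9 rpm.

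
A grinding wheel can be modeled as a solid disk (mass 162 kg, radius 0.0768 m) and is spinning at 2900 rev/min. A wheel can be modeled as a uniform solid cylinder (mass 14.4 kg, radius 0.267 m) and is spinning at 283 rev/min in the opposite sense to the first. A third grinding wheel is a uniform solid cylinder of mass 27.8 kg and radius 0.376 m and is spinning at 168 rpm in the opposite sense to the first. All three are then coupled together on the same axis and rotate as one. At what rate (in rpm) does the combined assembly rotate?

The coupling torques are internal; angular momentum about the shared axis is conserved.
Moments of inertia: I_A = ½(162)(0.0768)² = 0.4778 kg·m²; I_B = ½(14.4)(0.267)² = 0.5133 kg·m²; I_C = ½(27.8)(0.376)² = 1.965 kg·m².
Taking A's sense as positive: L = (0.4778)(2900) − (0.5133)(283) − (1.965)(168) = 910.1 kg·m²·rpm.
Combined I = 0.4778 + 0.5133 + 1.965 = 2.956 kg·m².
ω_f = L / I = 910.1 / 2.956 = 307.9 rpm.

|ω_f| ≈ 308 rpm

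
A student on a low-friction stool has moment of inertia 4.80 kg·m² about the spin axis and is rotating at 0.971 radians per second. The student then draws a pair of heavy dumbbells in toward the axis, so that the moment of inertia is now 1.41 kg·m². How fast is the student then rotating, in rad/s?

With no external torque about the axis, L is conserved: I₁ω₁ = I₂ω₂.
ω₂ = I₁ω₁ / I₂ = (4.800)(0.971 rad/s) / (1.410) = 3.306 rad/s.

ω₂ ≈ 3.31 rad/s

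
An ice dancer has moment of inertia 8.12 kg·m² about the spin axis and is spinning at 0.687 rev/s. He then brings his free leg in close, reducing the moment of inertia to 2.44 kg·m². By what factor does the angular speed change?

ω₂/ω₁ ≈ 3.33

Angular momentum about the spin axis is conserved since the torque about it is zero.
ω₂/ω₁ = I₁/I₂ = 8.120 / 2.440 = 3.328.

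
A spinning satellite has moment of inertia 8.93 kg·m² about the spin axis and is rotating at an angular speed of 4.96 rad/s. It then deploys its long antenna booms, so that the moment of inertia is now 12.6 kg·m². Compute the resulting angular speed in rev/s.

ω₂ ≈ 0.559 rev/s

With no external torque about the axis, L is conserved: I₁ω₁ = I₂ω₂.
ω₂ = I₁ω₁ / I₂ = (8.930)(4.96 rad/s) / (12.60) = 3.515 rad/s = 0.5595 rev/s.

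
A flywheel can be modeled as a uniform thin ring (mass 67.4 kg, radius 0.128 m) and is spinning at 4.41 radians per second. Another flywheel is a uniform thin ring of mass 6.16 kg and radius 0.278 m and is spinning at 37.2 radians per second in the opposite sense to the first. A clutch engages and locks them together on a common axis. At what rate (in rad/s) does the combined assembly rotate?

No external torque acts about the common axis, so total angular momentum is conserved.
Moments of inertia: I_A = (67.4)(0.128)² = 1.104 kg·m²; I_B = (6.16)(0.278)² = 0.4761 kg·m².
Taking A's sense as positive: L = (1.104)(4.41) − (0.4761)(37.2) = -12.84 kg·m²·rad/s.
Combined I = 1.104 + 0.4761 = 1.580 kg·m².
ω_f = L / I = -12.84 / 1.580 = -8.125 rad/s.

|ω_f| ≈ 8.12 rad/s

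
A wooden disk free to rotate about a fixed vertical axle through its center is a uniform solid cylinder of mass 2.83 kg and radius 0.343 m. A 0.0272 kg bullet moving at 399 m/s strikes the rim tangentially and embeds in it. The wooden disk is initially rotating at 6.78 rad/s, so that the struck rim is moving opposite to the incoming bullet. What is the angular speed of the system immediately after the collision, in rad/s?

|ω_f| ≈ 15.3 rad/s

The axle reaction passes through the axle and exerts no torque about it; angular momentum about the axle is conserved through the impact.
I_p = ½(2.83)(0.343)² = 0.1665 kg·m². Taking the sense of the bullet's angular momentum as positive, L_{bullet} = m v R = (0.0272)(399)(0.343) = 3.723 kg·m²/s.
L_i = −I_p ω_p + m v R = −(0.1665)(6.78) + 3.723 = 2.594 kg·m²/s.
After sticking, I_f = I_p + m R² = 0.1665 + (0.0272)(0.343)² = 0.1697 kg·m².
ω_f = L_i / I_f = 2.594 / 0.1697 = 15.29 rad/s.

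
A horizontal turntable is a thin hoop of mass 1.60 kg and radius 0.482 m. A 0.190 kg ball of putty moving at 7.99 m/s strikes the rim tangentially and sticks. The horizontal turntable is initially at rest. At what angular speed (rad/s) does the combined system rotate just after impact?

About the axle the impulsive forces during the collision are internal, so angular momentum about that axis is conserved.
I_p = (1.60)(0.482)² = 0.3717 kg·m². Taking the sense of the ball of putty's angular momentum as positive, L_{ball} = m v R = (0.190)(7.99)(0.482) = 0.7317 kg·m²/s.
L_i = 0 + 0.7317 = 0.7317 kg·m²/s.
After sticking, I_f = I_p + m R² = 0.3717 + (0.190)(0.482)² = 0.4159 kg·m².
ω_f = L_i / I_f = 0.7317 / 0.4159 = 1.760 rad/s.

|ω_f| ≈ 1.76 rad/s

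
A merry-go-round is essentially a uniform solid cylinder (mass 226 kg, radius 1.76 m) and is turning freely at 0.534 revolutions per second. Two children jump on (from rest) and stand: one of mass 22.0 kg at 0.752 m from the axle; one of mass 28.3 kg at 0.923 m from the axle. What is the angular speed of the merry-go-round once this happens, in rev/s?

No external torque acts about the axle; L_before = L_after.
I_p = ½(226)(1.76)² = 350.0 kg·m².
Added inertia Σmr² = (22.0)(0.752)² + (28.3)(0.923)² = 36.55 kg·m²; I_f = 350.0 + 36.55 = 386.6 kg·m².
ω_f = I_p ω_i / I_f = (350.0)(0.534) / 386.6 = 0.4835 rev/s.

ω_f ≈ 0.484 rev/s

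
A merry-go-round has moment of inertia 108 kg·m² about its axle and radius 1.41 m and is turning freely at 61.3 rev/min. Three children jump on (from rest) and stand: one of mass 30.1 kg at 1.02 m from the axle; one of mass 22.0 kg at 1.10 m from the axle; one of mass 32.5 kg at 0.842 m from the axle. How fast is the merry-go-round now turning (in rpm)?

ω_f ≈ 35.0 rpm

The added mass arrives with no angular momentum about the axle, and any external torque about the axle is negligible, so the system's angular momentum is conserved.
Added inertia Σmr² = (30.1)(1.02)² + (22.0)(1.10)² + (32.5)(0.842)² = 80.98 kg·m²; I_f = 108.0 + 80.98 = 189.0 kg·m².
ω_f = I_p ω_i / I_f = (108.0)(61.3) / 189.0 = 35.03 rpm.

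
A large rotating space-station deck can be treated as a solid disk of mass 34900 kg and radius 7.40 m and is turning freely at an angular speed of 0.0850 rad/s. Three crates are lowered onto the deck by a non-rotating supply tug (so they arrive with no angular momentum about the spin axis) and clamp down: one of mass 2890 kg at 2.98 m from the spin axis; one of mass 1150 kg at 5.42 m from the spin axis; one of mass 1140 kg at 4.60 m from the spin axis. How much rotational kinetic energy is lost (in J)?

energy lost ≈ 278 J

The added mass arrives with no angular momentum about the spin axis, and any external torque about the spin axis is negligible, so the system's angular momentum is conserved.
I_p = ½(34900)(7.40)² = 9.556e+05 kg·m².
Added inertia Σmr² = (2890)(2.98)² + (1150)(5.42)² + (1140)(4.60)² = 83570 kg·m²; I_f = 9.556e+05 + 83570 = 1.039e+06 kg·m².
ω_f = I_p ω_i / I_f = (9.556e+05)(0.0850) / 1.039e+06 = 0.07816 rad/s.
KE_i = ½(9.556e+05)(0.08500 rad/s)² = 3452 J; KE_f = ½(1.039e+06)(0.07816)² = 3174 J.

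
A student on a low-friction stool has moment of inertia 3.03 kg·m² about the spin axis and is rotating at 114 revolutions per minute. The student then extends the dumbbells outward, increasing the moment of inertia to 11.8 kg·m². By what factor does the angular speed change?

Angular momentum about the spin axis is conserved since the torque about it is zero.
ω₂/ω₁ = I₁/I₂ = 3.030 / 11.80 = 0.2568.

ω₂/ω₁ ≈ 0.257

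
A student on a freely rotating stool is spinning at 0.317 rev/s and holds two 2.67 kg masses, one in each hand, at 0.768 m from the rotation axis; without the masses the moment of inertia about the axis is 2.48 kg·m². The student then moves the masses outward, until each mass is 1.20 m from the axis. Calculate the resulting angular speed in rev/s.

With no external torque about the axis, L is conserved: I₁ω₁ = I₂ω₂.
I₁ = 2.48 + 2(2.67)(0.768)² = 5.630 kg·m²; I₂ = 2.48 + 2(2.67)(1.20)² = 10.17 kg·m².
ω₂ = I₁ω₁ / I₂ = (5.630)(0.317 rev/s) / (10.17) = 0.1755 rev/s.

ω₂ ≈ 0.175 rev/s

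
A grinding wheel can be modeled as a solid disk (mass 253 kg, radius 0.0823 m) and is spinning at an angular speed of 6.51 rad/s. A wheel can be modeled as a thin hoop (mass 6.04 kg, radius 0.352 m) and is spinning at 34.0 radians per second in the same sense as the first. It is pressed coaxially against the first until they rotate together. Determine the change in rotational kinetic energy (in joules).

No external torque acts about the common axis, so total angular momentum is conserved.
Moments of inertia: I_A = ½(253)(0.0823)² = 0.8568 kg·m²; I_B = (6.04)(0.352)² = 0.7484 kg·m².
Taking A's sense as positive: L = (0.8568)(6.51) + (0.7484)(34.0) = 31.02 kg·m²·rad/s.
Combined I = 0.8568 + 0.7484 = 1.605 kg·m².
ω_f = L / I = 31.02 / 1.605 = 19.33 rad/s.
KE_i = ½ΣIω² = 450.7 J; KE_f = ½(1.605)(19.33)² = 299.8 J.

ΔKE ≈ -151 J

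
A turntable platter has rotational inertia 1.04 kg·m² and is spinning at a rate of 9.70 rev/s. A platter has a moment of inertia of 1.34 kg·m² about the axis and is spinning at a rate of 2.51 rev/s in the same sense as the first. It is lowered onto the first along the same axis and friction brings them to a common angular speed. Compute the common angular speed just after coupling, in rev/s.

|ω_f| ≈ 5.65 rev/s

No external torque acts about the common axis, so total angular momentum is conserved.
Taking A's sense as positive: L = (1.040)(9.70) + (1.340)(2.51) = 13.45 kg·m²·rev/s.
Combined I = 1.040 + 1.340 = 2.380 kg·m².
ω_f = L / I = 13.45 / 2.380 = 5.652 rev/s.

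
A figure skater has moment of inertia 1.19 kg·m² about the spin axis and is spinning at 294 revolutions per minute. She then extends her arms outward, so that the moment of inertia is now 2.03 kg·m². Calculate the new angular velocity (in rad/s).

ω₂ ≈ 18.0 rad/s

Angular momentum about the spin axis is conserved since the torque about it is zero.
ω₂ = I₁ω₁ / I₂ = (1.190)(294 rpm) / (2.030) = 172.3 rpm = 18.05 rad/s.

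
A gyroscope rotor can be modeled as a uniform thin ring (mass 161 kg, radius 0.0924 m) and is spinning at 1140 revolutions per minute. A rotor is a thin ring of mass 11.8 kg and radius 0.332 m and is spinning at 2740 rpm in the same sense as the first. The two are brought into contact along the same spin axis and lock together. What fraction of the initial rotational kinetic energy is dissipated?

fraction ≈ 0.148

The coupling torques are internal; angular momentum about the shared axis is conserved.
Moments of inertia: I_A = (161)(0.0924)² = 1.375 kg·m²; I_B = (11.8)(0.332)² = 1.301 kg·m².
Taking A's sense as positive: L = (1.375)(1140) + (1.301)(2740) = 5131 kg·m²·rpm.
Combined I = 1.375 + 1.301 = 2.675 kg·m².
ω_f = L / I = 5131 / 2.675 = 1918 rpm.
KE_i = ½ΣIω² = 63340 J; KE_f = ½(2.675)(200.8)² = 53960 J.
Fraction dissipated = (KE_i − KE_f)/KE_i = 0.1481.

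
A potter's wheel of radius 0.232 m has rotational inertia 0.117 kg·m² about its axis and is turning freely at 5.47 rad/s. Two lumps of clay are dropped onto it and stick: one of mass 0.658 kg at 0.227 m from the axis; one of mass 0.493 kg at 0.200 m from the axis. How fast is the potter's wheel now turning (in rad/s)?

The added mass arrives with no angular momentum about the axis, and any external torque about the axis is negligible, so the system's angular momentum is conserved.
Added inertia Σmr² = (0.658)(0.227)² + (0.493)(0.200)² = 0.05363 kg·m²; I_f = 0.1170 + 0.05363 = 0.1706 kg·m².
ω_f = I_p ω_i / I_f = (0.1170)(5.47) / 0.1706 = 3.751 rad/s.

ω_f ≈ 3.75 rad/s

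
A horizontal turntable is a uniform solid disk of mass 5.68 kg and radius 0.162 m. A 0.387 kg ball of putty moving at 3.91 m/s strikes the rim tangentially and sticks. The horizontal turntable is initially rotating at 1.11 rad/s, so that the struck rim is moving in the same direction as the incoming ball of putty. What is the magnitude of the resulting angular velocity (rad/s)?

About the axle the impulsive forces during the collision are internal, so angular momentum about that axis is conserved.
I_p = ½(5.68)(0.162)² = 0.07453 kg·m². Taking the sense of the ball of putty's angular momentum as positive, L_{ball} = m v R = (0.387)(3.91)(0.162) = 0.2451 kg·m²/s.
L_i = +I_p ω_p + m v R = +(0.07453)(1.11) + 0.2451 = 0.3279 kg·m²/s.
After sticking, I_f = I_p + m R² = 0.07453 + (0.387)(0.162)² = 0.08469 kg·m².
ω_f = L_i / I_f = 0.3279 / 0.08469 = 3.871 rad/s.

|ω_f| ≈ 3.87 rad/s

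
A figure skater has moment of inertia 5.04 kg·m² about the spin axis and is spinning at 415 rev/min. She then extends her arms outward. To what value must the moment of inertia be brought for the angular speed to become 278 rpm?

No external torque acts about the spin axis, so angular momentum is conserved.
I₂ = I₁ω₁ / ω₂ = (5.04)(415) / (278) = 7.524 kg·m².

I₂ ≈ 7.52 kg·m²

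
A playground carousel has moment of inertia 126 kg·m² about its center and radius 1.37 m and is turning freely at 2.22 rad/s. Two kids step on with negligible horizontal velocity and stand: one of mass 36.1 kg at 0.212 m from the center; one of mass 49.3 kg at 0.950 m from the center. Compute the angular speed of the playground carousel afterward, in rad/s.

ω_f ≈ 1.63 rad/s

No external torque acts about the center; L_before = L_after.
Added inertia Σmr² = (36.1)(0.212)² + (49.3)(0.950)² = 46.12 kg·m²; I_f = 126.0 + 46.12 = 172.1 kg·m².
ω_f = I_p ω_i / I_f = (126.0)(2.22) / 172.1 = 1.625 rad/s.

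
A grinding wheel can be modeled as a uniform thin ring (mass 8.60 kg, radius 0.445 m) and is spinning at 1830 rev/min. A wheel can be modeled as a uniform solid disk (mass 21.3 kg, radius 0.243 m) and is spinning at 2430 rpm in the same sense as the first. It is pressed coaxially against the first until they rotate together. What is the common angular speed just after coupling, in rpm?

The coupling torques are internal; angular momentum about the shared axis is conserved.
Moments of inertia: I_A = (8.60)(0.445)² = 1.703 kg·m²; I_B = ½(21.3)(0.243)² = 0.6289 kg·m².
Taking A's sense as positive: L = (1.703)(1830) + (0.6289)(2430) = 4645 kg·m²·rpm.
Combined I = 1.703 + 0.6289 = 2.332 kg·m².
ω_f = L / I = 4645 / 2.332 = 1992 rpm.

|ω_f| ≈ 1990 rpm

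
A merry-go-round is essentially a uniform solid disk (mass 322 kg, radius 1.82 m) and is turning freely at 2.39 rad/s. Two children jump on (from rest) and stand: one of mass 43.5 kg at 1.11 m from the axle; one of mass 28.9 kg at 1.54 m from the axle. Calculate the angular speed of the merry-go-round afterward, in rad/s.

The added mass arrives with no angular momentum about the axle, and any external torque about the axle is negligible, so the system's angular momentum is conserved.
I_p = ½(322)(1.82)² = 533.3 kg·m².
Added inertia Σmr² = (43.5)(1.11)² + (28.9)(1.54)² = 122.1 kg·m²; I_f = 533.3 + 122.1 = 655.4 kg·m².
ω_f = I_p ω_i / I_f = (533.3)(2.39) / 655.4 = 1.945 rad/s.

ω_f ≈ 1.94 rad/s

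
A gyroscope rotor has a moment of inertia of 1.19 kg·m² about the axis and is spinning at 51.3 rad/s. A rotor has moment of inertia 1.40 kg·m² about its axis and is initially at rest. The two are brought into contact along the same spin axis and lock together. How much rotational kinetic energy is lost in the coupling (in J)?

ΔKE lost ≈ 846 J

The coupling torques are internal; angular momentum about the shared axis is conserved.
Taking A's sense as positive: L = (1.190)(51.3) = 61.05 kg·m²·rad/s.
Combined I = 1.190 + 1.400 = 2.590 kg·m².
ω_f = L / I = 61.05 / 2.590 = 23.57 rad/s.
KE_i = ½ΣIω² = 1566 J; KE_f = ½(2.590)(23.57)² = 719.4 J.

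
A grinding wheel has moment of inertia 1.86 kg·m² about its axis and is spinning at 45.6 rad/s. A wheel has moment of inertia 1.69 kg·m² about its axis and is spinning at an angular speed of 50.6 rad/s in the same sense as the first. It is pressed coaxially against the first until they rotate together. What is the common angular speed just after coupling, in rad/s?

No external torque acts about the common axis, so total angular momentum is conserved.
Taking A's sense as positive: L = (1.860)(45.6) + (1.690)(50.6) = 170.3 kg·m²·rad/s.
Combined I = 1.860 + 1.690 = 3.550 kg·m².
ω_f = L / I = 170.3 / 3.550 = 47.98 rad/s.

|ω_f| ≈ 48.0 rad/s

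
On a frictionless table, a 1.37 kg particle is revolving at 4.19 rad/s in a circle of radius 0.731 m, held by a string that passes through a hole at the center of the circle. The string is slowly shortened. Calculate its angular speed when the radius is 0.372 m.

ω₂ ≈ 16.2 rad/s

No torque about the axis ⇒ m r₁² ω₁ = m r₂² ω₂.
ω₂ = ω₁ (r₁/r₂)² = (4.19)(0.731/0.372)² = 16.18 rad/s.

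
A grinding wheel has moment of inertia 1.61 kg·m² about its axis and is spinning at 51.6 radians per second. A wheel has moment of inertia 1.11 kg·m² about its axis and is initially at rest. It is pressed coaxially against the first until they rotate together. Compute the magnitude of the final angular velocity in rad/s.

|ω_f| ≈ 30.5 rad/s

The coupling torques are internal; angular momentum about the shared axis is conserved.
Taking A's sense as positive: L = (1.610)(51.6) = 83.08 kg·m²·rad/s.
Combined I = 1.610 + 1.110 = 2.720 kg·m².
ω_f = L / I = 83.08 / 2.720 = 30.54 rad/s.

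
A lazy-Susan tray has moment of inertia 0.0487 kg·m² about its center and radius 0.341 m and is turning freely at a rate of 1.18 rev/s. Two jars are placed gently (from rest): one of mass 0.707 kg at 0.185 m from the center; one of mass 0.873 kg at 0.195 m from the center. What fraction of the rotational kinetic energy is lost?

No external torque acts about the center; L_before = L_after.
Added inertia Σmr² = (0.707)(0.185)² + (0.873)(0.195)² = 0.05739 kg·m²; I_f = 0.04870 + 0.05739 = 0.1061 kg·m².
ω_f = I_p ω_i / I_f = (0.04870)(1.18) / 0.1061 = 0.5417 rev/s.
KE_i = ½(0.04870)(7.414 rad/s)² = 1.339 J; KE_f = ½(0.1061)(3.403)² = 0.6144 J.
Fraction lost = 0.5410.

fraction ≈ 0.541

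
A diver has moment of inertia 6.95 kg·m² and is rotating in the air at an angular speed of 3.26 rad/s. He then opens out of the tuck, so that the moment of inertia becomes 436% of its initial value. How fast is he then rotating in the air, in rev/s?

With no external torque about the axis, L is conserved: I₁ω₁ = I₂ω₂.
I₂ = 4.36 × 6.95 = 30.30 kg·m².
ω₂ = I₁ω₁ / I₂ = (6.950)(3.26 rad/s) / (30.30) = 0.7477 rad/s = 0.1190 rev/s.

ω₂ ≈ 0.119 rev/s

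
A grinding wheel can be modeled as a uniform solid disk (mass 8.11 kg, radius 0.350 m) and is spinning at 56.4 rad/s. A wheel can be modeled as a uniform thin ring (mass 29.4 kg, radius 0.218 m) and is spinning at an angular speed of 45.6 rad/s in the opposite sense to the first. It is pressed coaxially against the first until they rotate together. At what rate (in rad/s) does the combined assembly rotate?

|ω_f| ≈ 18.8 rad/s

The coupling torques are internal; angular momentum about the shared axis is conserved.
Moments of inertia: I_A = ½(8.11)(0.350)² = 0.4967 kg·m²; I_B = (29.4)(0.218)² = 1.397 kg·m².
Taking A's sense as positive: L = (0.4967)(56.4) − (1.397)(45.6) = -35.70 kg·m²·rad/s.
Combined I = 0.4967 + 1.397 = 1.894 kg·m².
ω_f = L / I = -35.70 / 1.894 = -18.85 rad/s.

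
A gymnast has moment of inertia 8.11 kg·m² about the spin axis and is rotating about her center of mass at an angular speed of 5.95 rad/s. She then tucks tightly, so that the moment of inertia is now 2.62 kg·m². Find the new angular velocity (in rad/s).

ω₂ ≈ 18.4 rad/s

Angular momentum about the spin axis is conserved since the torque about it is zero.
ω₂ = I₁ω₁ / I₂ = (8.110)(5.95 rad/s) / (2.620) = 18.42 rad/s.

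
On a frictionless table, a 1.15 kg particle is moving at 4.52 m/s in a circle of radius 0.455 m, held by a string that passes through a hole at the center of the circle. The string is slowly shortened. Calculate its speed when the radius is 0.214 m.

v₂ ≈ 9.61 m/s

Central (radial) force ⇒ zero torque about the center ⇒ m v r is constant.
v₂ = v₁ r₁ / r₂ = (4.52)(0.455) / (0.214) = 9.610 m/s.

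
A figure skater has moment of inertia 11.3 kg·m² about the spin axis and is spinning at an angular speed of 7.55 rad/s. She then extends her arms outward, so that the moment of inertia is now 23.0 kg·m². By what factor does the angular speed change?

With no external torque about the axis, L is conserved: I₁ω₁ = I₂ω₂.
ω₂/ω₁ = I₁/I₂ = 11.30 / 23.00 = 0.4913.

ω₂/ω₁ ≈ 0.491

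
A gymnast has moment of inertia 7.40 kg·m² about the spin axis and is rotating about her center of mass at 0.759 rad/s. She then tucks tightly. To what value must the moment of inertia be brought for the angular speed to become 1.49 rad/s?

I₂ ≈ 3.77 kg·m²

With no external torque about the axis, L is conserved: I₁ω₁ = I₂ω₂.
I₂ = I₁ω₁ / ω₂ = (7.40)(0.759) / (1.49) = 3.770 kg·m².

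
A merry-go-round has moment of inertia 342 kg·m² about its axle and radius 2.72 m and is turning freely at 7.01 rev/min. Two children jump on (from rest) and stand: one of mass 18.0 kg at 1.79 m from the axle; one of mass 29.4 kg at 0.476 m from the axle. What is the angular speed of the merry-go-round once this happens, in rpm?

No external torque acts about the axle; L_before = L_after.
Added inertia Σmr² = (18.0)(1.79)² + (29.4)(0.476)² = 64.34 kg·m²; I_f = 342.0 + 64.34 = 406.3 kg·m².
ω_f = I_p ω_i / I_f = (342.0)(7.01) / 406.3 = 5.900 rpm.

ω_f ≈ 5.90 rpm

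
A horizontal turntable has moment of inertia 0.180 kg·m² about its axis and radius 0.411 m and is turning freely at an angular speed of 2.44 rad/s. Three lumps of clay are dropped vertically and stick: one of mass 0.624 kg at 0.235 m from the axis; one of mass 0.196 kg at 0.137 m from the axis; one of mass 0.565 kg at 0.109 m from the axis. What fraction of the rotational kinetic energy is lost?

fraction ≈ 0.199

The added mass arrives with no angular momentum about the axis, and any external torque about the axis is negligible, so the system's angular momentum is conserved.
Added inertia Σmr² = (0.624)(0.235)² + (0.196)(0.137)² + (0.565)(0.109)² = 0.04485 kg·m²; I_f = 0.1800 + 0.04485 = 0.2249 kg·m².
ω_f = I_p ω_i / I_f = (0.1800)(2.44) / 0.2249 = 1.953 rad/s.
KE_i = ½(0.1800)(2.440 rad/s)² = 0.5358 J; KE_f = ½(0.2249)(1.953)² = 0.4289 J.
Fraction lost = 0.1995.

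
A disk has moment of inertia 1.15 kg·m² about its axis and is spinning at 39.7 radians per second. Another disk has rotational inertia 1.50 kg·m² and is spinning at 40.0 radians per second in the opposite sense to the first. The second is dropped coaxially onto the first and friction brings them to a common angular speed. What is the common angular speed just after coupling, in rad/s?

|ω_f| ≈ 5.41 rad/s

No external torque acts about the common axis, so total angular momentum is conserved.
Taking A's sense as positive: L = (1.150)(39.7) − (1.500)(40.0) = -14.34 kg·m²·rad/s.
Combined I = 1.150 + 1.500 = 2.650 kg·m².
ω_f = L / I = -14.34 / 2.650 = -5.413 rad/s.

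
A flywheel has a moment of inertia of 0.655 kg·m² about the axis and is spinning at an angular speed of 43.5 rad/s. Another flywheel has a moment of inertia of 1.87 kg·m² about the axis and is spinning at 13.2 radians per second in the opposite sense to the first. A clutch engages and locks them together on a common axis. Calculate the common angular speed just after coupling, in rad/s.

|ω_f| ≈ 1.51 rad/s

No external torque acts about the common axis, so total angular momentum is conserved.
Taking A's sense as positive: L = (0.6550)(43.5) − (1.870)(13.2) = 3.808 kg·m²·rad/s.
Combined I = 0.6550 + 1.870 = 2.525 kg·m².
ω_f = L / I = 3.808 / 2.525 = 1.508 rad/s.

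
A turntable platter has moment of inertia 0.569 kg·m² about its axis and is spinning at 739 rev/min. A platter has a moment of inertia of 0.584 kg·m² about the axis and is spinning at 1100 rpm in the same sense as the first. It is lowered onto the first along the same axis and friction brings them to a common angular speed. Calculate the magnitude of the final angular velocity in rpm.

No external torque acts about the common axis, so total angular momentum is conserved.
Taking A's sense as positive: L = (0.5690)(739) + (0.5840)(1100) = 1063 kg·m²·rpm.
Combined I = 0.5690 + 0.5840 = 1.153 kg·m².
ω_f = L / I = 1063 / 1.153 = 921.8 rpm.

|ω_f| ≈ 922 rpm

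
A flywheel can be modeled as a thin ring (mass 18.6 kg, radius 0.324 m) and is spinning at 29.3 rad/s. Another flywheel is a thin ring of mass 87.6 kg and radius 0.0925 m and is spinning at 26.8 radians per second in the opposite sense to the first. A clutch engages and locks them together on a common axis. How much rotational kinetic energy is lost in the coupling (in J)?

ΔKE lost ≈ 852 J

No external torque acts about the common axis, so total angular momentum is conserved.
Moments of inertia: I_A = (18.6)(0.324)² = 1.953 kg·m²; I_B = (87.6)(0.0925)² = 0.7495 kg·m².
Taking A's sense as positive: L = (1.953)(29.3) − (0.7495)(26.8) = 37.12 kg·m²·rad/s.
Combined I = 1.953 + 0.7495 = 2.702 kg·m².
ω_f = L / I = 37.12 / 2.702 = 13.74 rad/s.
KE_i = ½ΣIω² = 1107 J; KE_f = ½(2.702)(13.74)² = 255.0 J.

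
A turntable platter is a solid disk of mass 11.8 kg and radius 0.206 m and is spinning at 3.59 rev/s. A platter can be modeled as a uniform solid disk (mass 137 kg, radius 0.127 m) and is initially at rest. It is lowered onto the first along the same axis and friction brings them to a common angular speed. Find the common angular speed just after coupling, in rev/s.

|ω_f| ≈ 0.663 rev/s

No external torque acts about the common axis, so total angular momentum is conserved.
Moments of inertia: I_A = ½(11.8)(0.206)² = 0.2504 kg·m²; I_B = ½(137)(0.127)² = 1.105 kg·m².
Taking A's sense as positive: L = (0.2504)(3.59) = 0.8988 kg·m²·rev/s.
Combined I = 0.2504 + 1.105 = 1.355 kg·m².
ω_f = L / I = 0.8988 / 1.355 = 0.6632 rev/s.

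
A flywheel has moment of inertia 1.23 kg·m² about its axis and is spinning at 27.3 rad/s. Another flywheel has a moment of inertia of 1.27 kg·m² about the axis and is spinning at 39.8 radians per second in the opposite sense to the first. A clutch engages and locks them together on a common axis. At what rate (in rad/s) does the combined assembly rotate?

No external torque acts about the common axis, so total angular momentum is conserved.
Taking A's sense as positive: L = (1.230)(27.3) − (1.270)(39.8) = -16.97 kg·m²·rad/s.
Combined I = 1.230 + 1.270 = 2.500 kg·m².
ω_f = L / I = -16.97 / 2.500 = -6.787 rad/s.

|ω_f| ≈ 6.79 rad/s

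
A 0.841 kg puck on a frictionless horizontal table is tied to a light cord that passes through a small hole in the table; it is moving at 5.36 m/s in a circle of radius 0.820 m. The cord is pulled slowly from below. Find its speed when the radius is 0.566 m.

v₂ ≈ 7.77 m/s

Central (radial) force ⇒ zero torque about the center ⇒ m v r is constant.
v₂ = v₁ r₁ / r₂ = (5.36)(0.820) / (0.566) = 7.765 m/s.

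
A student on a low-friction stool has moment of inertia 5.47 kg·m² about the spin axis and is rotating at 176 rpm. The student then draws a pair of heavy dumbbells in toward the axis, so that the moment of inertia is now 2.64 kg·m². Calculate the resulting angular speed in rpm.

ω₂ ≈ 365 rpm

No external torque acts about the spin axis, so angular momentum is conserved.
ω₂ = I₁ω₁ / I₂ = (5.470)(176 rpm) / (2.640) = 364.7 rpm.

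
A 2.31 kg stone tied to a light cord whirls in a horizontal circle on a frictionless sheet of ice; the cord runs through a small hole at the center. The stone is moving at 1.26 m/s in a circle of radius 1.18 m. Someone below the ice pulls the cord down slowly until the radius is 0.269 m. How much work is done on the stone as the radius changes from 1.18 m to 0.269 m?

The only horizontal force on the mass is along the cord (radial), so it exerts no torque about the hole and angular momentum m v r is conserved.
v₂ = v₁ r₁ / r₂ = (1.26)(1.18) / (0.269) = 5.527 m/s.
W = ΔKE = ½m(v₂² − v₁²) = 33.45 J.

W ≈ 33.5 J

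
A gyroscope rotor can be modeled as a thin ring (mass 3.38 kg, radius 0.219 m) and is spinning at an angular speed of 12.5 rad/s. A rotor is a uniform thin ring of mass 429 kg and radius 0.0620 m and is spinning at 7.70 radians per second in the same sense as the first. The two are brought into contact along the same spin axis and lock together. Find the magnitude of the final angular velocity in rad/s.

The coupling torques are internal; angular momentum about the shared axis is conserved.
Moments of inertia: I_A = (3.38)(0.219)² = 0.1621 kg·m²; I_B = (429)(0.0620)² = 1.649 kg·m².
Taking A's sense as positive: L = (0.1621)(12.5) + (1.649)(7.70) = 14.72 kg·m²·rad/s.
Combined I = 0.1621 + 1.649 = 1.811 kg·m².
ω_f = L / I = 14.72 / 1.811 = 8.130 rad/s.

|ω_f| ≈ 8.13 rad/s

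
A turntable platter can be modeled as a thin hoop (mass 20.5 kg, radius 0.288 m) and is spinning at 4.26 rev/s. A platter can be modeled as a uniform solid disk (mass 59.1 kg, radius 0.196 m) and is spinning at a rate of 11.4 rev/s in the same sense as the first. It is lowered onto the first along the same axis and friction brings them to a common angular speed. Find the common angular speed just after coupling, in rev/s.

No external torque acts about the common axis, so total angular momentum is conserved.
Moments of inertia: I_A = (20.5)(0.288)² = 1.700 kg·m²; I_B = ½(59.1)(0.196)² = 1.135 kg·m².
Taking A's sense as positive: L = (1.700)(4.26) + (1.135)(11.4) = 20.18 kg·m²·rev/s.
Combined I = 1.700 + 1.135 = 2.836 kg·m².
ω_f = L / I = 20.18 / 2.836 = 7.118 rev/s.

|ω_f| ≈ 7.12 rev/s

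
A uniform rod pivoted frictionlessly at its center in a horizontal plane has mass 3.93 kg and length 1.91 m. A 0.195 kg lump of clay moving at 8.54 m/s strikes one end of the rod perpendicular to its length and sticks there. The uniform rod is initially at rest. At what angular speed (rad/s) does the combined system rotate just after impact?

|ω_f| ≈ 1.16 rad/s

About the pivot the impulsive forces during the collision are internal, so angular momentum about that axis is conserved.
I_p = (1/12)(3.93)(1.91)² = 1.195 kg·m². Taking the sense of the lump of clay's angular momentum as positive, L_{lump} = m v R = (0.195)(8.54)(1.91/2) = 1.590 kg·m²/s.
L_i = 0 + 1.590 = 1.590 kg·m²/s.
After sticking, I_f = I_p + m R² = 1.195 + (0.195)(1.91/2)² = 1.373 kg·m².
ω_f = L_i / I_f = 1.590 / 1.373 = 1.159 rad/s.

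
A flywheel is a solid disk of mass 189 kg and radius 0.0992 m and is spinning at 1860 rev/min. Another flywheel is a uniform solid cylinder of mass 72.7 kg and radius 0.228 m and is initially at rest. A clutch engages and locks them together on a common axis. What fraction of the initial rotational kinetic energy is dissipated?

fraction ≈ 0.670

The coupling torques are internal; angular momentum about the shared axis is conserved.
Moments of inertia: I_A = ½(189)(0.0992)² = 0.9299 kg·m²; I_B = ½(72.7)(0.228)² = 1.890 kg·m².
Taking A's sense as positive: L = (0.9299)(1860) = 1730 kg·m²·rpm.
Combined I = 0.9299 + 1.890 = 2.820 kg·m².
ω_f = L / I = 1730 / 2.820 = 613.5 rpm.
KE_i = ½ΣIω² = 17640 J; KE_f = ½(2.820)(64.24)² = 5818 J.
Fraction dissipated = (KE_i − KE_f)/KE_i = 0.6702.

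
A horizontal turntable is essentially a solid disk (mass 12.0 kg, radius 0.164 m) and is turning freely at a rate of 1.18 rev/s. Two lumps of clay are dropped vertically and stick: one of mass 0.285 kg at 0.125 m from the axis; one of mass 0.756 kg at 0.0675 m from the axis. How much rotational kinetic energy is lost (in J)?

energy lost ≈ 0.207 J

The added mass arrives with no angular momentum about the axis, and any external torque about the axis is negligible, so the system's angular momentum is conserved.
I_p = ½(12.0)(0.164)² = 0.1614 kg·m².
Added inertia Σmr² = (0.285)(0.125)² + (0.756)(0.0675)² = 0.007898 kg·m²; I_f = 0.1614 + 0.007898 = 0.1693 kg·m².
ω_f = I_p ω_i / I_f = (0.1614)(1.18) / 0.1693 = 1.125 rev/s.
KE_i = ½(0.1614)(7.414 rad/s)² = 4.435 J; KE_f = ½(0.1693)(7.068)² = 4.228 J.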